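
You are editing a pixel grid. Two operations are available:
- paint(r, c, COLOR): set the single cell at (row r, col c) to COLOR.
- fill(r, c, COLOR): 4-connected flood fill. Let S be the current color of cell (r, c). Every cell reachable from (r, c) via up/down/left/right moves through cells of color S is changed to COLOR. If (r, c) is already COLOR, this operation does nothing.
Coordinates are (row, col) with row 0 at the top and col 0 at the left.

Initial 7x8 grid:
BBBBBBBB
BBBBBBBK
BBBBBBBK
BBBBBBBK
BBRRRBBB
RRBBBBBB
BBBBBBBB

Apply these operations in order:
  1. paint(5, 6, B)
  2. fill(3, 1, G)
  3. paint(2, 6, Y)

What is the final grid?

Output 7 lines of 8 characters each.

After op 1 paint(5,6,B):
BBBBBBBB
BBBBBBBK
BBBBBBBK
BBBBBBBK
BBRRRBBB
RRBBBBBB
BBBBBBBB
After op 2 fill(3,1,G) [48 cells changed]:
GGGGGGGG
GGGGGGGK
GGGGGGGK
GGGGGGGK
GGRRRGGG
RRGGGGGG
GGGGGGGG
After op 3 paint(2,6,Y):
GGGGGGGG
GGGGGGGK
GGGGGGYK
GGGGGGGK
GGRRRGGG
RRGGGGGG
GGGGGGGG

Answer: GGGGGGGG
GGGGGGGK
GGGGGGYK
GGGGGGGK
GGRRRGGG
RRGGGGGG
GGGGGGGG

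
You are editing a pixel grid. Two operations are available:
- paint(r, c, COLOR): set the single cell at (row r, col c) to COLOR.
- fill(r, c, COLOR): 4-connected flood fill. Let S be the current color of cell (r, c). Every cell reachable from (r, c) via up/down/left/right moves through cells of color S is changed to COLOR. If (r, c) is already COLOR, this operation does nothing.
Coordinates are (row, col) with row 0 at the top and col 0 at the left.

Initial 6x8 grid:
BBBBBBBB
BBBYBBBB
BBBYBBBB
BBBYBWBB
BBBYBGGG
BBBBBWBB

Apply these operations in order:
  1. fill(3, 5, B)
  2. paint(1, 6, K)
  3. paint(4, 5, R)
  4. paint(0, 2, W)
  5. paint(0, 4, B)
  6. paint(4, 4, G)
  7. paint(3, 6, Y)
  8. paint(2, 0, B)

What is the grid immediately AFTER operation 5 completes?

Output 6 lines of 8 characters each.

After op 1 fill(3,5,B) [1 cells changed]:
BBBBBBBB
BBBYBBBB
BBBYBBBB
BBBYBBBB
BBBYBGGG
BBBBBWBB
After op 2 paint(1,6,K):
BBBBBBBB
BBBYBBKB
BBBYBBBB
BBBYBBBB
BBBYBGGG
BBBBBWBB
After op 3 paint(4,5,R):
BBBBBBBB
BBBYBBKB
BBBYBBBB
BBBYBBBB
BBBYBRGG
BBBBBWBB
After op 4 paint(0,2,W):
BBWBBBBB
BBBYBBKB
BBBYBBBB
BBBYBBBB
BBBYBRGG
BBBBBWBB
After op 5 paint(0,4,B):
BBWBBBBB
BBBYBBKB
BBBYBBBB
BBBYBBBB
BBBYBRGG
BBBBBWBB

Answer: BBWBBBBB
BBBYBBKB
BBBYBBBB
BBBYBBBB
BBBYBRGG
BBBBBWBB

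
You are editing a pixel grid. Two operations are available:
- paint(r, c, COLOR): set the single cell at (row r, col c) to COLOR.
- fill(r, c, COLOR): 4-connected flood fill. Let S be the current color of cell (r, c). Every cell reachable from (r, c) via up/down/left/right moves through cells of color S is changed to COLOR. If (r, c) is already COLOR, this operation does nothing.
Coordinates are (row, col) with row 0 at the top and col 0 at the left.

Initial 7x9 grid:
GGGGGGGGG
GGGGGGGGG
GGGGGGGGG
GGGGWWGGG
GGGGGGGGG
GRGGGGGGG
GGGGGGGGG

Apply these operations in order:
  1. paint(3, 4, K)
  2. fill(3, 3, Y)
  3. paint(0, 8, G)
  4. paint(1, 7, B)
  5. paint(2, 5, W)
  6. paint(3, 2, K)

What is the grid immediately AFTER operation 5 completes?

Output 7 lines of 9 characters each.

After op 1 paint(3,4,K):
GGGGGGGGG
GGGGGGGGG
GGGGGGGGG
GGGGKWGGG
GGGGGGGGG
GRGGGGGGG
GGGGGGGGG
After op 2 fill(3,3,Y) [60 cells changed]:
YYYYYYYYY
YYYYYYYYY
YYYYYYYYY
YYYYKWYYY
YYYYYYYYY
YRYYYYYYY
YYYYYYYYY
After op 3 paint(0,8,G):
YYYYYYYYG
YYYYYYYYY
YYYYYYYYY
YYYYKWYYY
YYYYYYYYY
YRYYYYYYY
YYYYYYYYY
After op 4 paint(1,7,B):
YYYYYYYYG
YYYYYYYBY
YYYYYYYYY
YYYYKWYYY
YYYYYYYYY
YRYYYYYYY
YYYYYYYYY
After op 5 paint(2,5,W):
YYYYYYYYG
YYYYYYYBY
YYYYYWYYY
YYYYKWYYY
YYYYYYYYY
YRYYYYYYY
YYYYYYYYY

Answer: YYYYYYYYG
YYYYYYYBY
YYYYYWYYY
YYYYKWYYY
YYYYYYYYY
YRYYYYYYY
YYYYYYYYY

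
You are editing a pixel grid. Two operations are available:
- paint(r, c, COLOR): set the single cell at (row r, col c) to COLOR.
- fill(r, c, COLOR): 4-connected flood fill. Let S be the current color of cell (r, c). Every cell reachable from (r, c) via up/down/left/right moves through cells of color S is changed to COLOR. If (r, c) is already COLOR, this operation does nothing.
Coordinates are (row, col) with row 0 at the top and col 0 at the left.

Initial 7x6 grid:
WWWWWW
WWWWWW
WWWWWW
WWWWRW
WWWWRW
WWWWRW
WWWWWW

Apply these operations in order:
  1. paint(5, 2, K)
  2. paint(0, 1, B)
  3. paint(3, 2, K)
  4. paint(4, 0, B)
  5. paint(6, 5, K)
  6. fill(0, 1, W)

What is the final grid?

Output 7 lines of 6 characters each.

Answer: WWWWWW
WWWWWW
WWWWWW
WWKWRW
BWWWRW
WWKWRW
WWWWWK

Derivation:
After op 1 paint(5,2,K):
WWWWWW
WWWWWW
WWWWWW
WWWWRW
WWWWRW
WWKWRW
WWWWWW
After op 2 paint(0,1,B):
WBWWWW
WWWWWW
WWWWWW
WWWWRW
WWWWRW
WWKWRW
WWWWWW
After op 3 paint(3,2,K):
WBWWWW
WWWWWW
WWWWWW
WWKWRW
WWWWRW
WWKWRW
WWWWWW
After op 4 paint(4,0,B):
WBWWWW
WWWWWW
WWWWWW
WWKWRW
BWWWRW
WWKWRW
WWWWWW
After op 5 paint(6,5,K):
WBWWWW
WWWWWW
WWWWWW
WWKWRW
BWWWRW
WWKWRW
WWWWWK
After op 6 fill(0,1,W) [1 cells changed]:
WWWWWW
WWWWWW
WWWWWW
WWKWRW
BWWWRW
WWKWRW
WWWWWK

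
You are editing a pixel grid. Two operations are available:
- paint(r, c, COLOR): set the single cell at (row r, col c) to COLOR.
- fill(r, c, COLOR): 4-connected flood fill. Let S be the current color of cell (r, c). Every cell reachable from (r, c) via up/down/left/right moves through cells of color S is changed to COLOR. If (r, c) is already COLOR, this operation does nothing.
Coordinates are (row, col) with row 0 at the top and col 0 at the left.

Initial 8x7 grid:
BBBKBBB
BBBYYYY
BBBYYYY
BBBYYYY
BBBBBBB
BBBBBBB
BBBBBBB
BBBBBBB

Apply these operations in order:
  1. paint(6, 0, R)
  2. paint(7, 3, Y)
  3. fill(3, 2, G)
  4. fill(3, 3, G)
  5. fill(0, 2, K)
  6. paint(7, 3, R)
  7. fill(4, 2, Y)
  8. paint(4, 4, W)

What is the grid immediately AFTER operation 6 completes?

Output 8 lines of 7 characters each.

Answer: KKKKBBB
KKKKKKK
KKKKKKK
KKKKKKK
KKKKKKK
KKKKKKK
RKKKKKK
KKKRKKK

Derivation:
After op 1 paint(6,0,R):
BBBKBBB
BBBYYYY
BBBYYYY
BBBYYYY
BBBBBBB
BBBBBBB
RBBBBBB
BBBBBBB
After op 2 paint(7,3,Y):
BBBKBBB
BBBYYYY
BBBYYYY
BBBYYYY
BBBBBBB
BBBBBBB
RBBBBBB
BBBYBBB
After op 3 fill(3,2,G) [38 cells changed]:
GGGKBBB
GGGYYYY
GGGYYYY
GGGYYYY
GGGGGGG
GGGGGGG
RGGGGGG
GGGYGGG
After op 4 fill(3,3,G) [12 cells changed]:
GGGKBBB
GGGGGGG
GGGGGGG
GGGGGGG
GGGGGGG
GGGGGGG
RGGGGGG
GGGYGGG
After op 5 fill(0,2,K) [50 cells changed]:
KKKKBBB
KKKKKKK
KKKKKKK
KKKKKKK
KKKKKKK
KKKKKKK
RKKKKKK
KKKYKKK
After op 6 paint(7,3,R):
KKKKBBB
KKKKKKK
KKKKKKK
KKKKKKK
KKKKKKK
KKKKKKK
RKKKKKK
KKKRKKK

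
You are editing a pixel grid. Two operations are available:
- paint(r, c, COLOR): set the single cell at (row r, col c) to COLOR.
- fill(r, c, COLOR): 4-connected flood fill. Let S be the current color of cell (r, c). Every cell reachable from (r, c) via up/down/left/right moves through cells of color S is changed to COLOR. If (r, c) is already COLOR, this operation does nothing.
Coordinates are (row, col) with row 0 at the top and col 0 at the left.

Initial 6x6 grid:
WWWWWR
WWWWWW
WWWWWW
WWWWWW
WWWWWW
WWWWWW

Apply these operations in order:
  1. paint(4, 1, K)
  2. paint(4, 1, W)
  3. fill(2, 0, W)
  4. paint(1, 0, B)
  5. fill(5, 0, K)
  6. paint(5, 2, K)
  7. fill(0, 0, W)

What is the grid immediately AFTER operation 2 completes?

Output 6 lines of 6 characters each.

After op 1 paint(4,1,K):
WWWWWR
WWWWWW
WWWWWW
WWWWWW
WKWWWW
WWWWWW
After op 2 paint(4,1,W):
WWWWWR
WWWWWW
WWWWWW
WWWWWW
WWWWWW
WWWWWW

Answer: WWWWWR
WWWWWW
WWWWWW
WWWWWW
WWWWWW
WWWWWW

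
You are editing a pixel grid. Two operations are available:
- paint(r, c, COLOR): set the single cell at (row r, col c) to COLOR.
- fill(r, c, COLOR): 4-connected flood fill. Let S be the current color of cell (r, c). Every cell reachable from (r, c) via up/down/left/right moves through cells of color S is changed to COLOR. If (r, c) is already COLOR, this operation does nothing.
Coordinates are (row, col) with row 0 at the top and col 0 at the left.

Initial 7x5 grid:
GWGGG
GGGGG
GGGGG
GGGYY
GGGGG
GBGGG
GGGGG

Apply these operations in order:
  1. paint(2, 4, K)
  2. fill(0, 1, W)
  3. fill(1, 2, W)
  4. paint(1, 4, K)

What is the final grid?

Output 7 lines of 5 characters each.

Answer: WWWWW
WWWWK
WWWWK
WWWYY
WWWWW
WBWWW
WWWWW

Derivation:
After op 1 paint(2,4,K):
GWGGG
GGGGG
GGGGK
GGGYY
GGGGG
GBGGG
GGGGG
After op 2 fill(0,1,W) [0 cells changed]:
GWGGG
GGGGG
GGGGK
GGGYY
GGGGG
GBGGG
GGGGG
After op 3 fill(1,2,W) [30 cells changed]:
WWWWW
WWWWW
WWWWK
WWWYY
WWWWW
WBWWW
WWWWW
After op 4 paint(1,4,K):
WWWWW
WWWWK
WWWWK
WWWYY
WWWWW
WBWWW
WWWWW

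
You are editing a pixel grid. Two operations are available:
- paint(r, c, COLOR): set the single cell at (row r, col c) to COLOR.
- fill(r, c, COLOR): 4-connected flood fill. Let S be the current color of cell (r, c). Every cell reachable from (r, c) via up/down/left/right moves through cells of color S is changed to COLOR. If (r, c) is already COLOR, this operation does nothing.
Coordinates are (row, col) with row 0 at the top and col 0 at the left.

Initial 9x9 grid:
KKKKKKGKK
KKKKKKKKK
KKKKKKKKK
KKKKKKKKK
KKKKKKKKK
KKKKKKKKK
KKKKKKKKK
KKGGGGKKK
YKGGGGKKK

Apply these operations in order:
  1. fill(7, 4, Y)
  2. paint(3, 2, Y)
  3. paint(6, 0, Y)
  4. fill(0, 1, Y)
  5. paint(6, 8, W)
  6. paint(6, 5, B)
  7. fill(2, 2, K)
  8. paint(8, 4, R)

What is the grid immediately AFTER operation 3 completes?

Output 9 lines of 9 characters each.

After op 1 fill(7,4,Y) [8 cells changed]:
KKKKKKGKK
KKKKKKKKK
KKKKKKKKK
KKKKKKKKK
KKKKKKKKK
KKKKKKKKK
KKKKKKKKK
KKYYYYKKK
YKYYYYKKK
After op 2 paint(3,2,Y):
KKKKKKGKK
KKKKKKKKK
KKKKKKKKK
KKYKKKKKK
KKKKKKKKK
KKKKKKKKK
KKKKKKKKK
KKYYYYKKK
YKYYYYKKK
After op 3 paint(6,0,Y):
KKKKKKGKK
KKKKKKKKK
KKKKKKKKK
KKYKKKKKK
KKKKKKKKK
KKKKKKKKK
YKKKKKKKK
KKYYYYKKK
YKYYYYKKK

Answer: KKKKKKGKK
KKKKKKKKK
KKKKKKKKK
KKYKKKKKK
KKKKKKKKK
KKKKKKKKK
YKKKKKKKK
KKYYYYKKK
YKYYYYKKK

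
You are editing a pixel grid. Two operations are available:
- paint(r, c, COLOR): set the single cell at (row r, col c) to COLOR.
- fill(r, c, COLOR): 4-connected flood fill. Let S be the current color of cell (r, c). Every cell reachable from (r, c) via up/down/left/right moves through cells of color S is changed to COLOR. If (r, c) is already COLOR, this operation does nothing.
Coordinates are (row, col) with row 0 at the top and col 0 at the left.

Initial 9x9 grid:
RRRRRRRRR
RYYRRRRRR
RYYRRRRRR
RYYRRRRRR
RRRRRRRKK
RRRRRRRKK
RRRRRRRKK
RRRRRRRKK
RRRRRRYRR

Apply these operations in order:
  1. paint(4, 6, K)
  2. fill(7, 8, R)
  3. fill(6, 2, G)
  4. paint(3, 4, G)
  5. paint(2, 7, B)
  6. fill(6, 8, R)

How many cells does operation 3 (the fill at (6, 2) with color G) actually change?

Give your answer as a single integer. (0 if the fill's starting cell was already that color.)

After op 1 paint(4,6,K):
RRRRRRRRR
RYYRRRRRR
RYYRRRRRR
RYYRRRRRR
RRRRRRKKK
RRRRRRRKK
RRRRRRRKK
RRRRRRRKK
RRRRRRYRR
After op 2 fill(7,8,R) [9 cells changed]:
RRRRRRRRR
RYYRRRRRR
RYYRRRRRR
RYYRRRRRR
RRRRRRRRR
RRRRRRRRR
RRRRRRRRR
RRRRRRRRR
RRRRRRYRR
After op 3 fill(6,2,G) [74 cells changed]:
GGGGGGGGG
GYYGGGGGG
GYYGGGGGG
GYYGGGGGG
GGGGGGGGG
GGGGGGGGG
GGGGGGGGG
GGGGGGGGG
GGGGGGYGG

Answer: 74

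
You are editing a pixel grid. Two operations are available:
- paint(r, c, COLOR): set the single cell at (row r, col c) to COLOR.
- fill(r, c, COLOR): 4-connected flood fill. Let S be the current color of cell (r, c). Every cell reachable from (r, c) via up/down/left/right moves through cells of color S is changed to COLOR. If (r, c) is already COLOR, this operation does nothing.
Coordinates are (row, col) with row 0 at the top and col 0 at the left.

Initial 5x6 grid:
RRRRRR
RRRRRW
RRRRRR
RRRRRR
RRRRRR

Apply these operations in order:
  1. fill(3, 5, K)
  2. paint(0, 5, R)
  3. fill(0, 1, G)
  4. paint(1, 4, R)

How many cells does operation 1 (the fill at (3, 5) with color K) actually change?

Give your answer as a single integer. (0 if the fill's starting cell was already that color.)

After op 1 fill(3,5,K) [29 cells changed]:
KKKKKK
KKKKKW
KKKKKK
KKKKKK
KKKKKK

Answer: 29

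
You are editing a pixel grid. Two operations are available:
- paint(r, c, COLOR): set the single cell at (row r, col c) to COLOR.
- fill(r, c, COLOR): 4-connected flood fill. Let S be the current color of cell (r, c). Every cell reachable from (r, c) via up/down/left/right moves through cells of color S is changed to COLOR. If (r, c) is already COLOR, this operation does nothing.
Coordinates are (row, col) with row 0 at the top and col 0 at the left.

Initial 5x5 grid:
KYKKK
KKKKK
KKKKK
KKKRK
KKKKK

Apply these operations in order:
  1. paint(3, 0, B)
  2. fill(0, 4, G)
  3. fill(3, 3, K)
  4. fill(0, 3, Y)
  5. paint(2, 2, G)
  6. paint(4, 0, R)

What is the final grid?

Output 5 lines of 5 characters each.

After op 1 paint(3,0,B):
KYKKK
KKKKK
KKKKK
BKKRK
KKKKK
After op 2 fill(0,4,G) [22 cells changed]:
GYGGG
GGGGG
GGGGG
BGGRG
GGGGG
After op 3 fill(3,3,K) [1 cells changed]:
GYGGG
GGGGG
GGGGG
BGGKG
GGGGG
After op 4 fill(0,3,Y) [22 cells changed]:
YYYYY
YYYYY
YYYYY
BYYKY
YYYYY
After op 5 paint(2,2,G):
YYYYY
YYYYY
YYGYY
BYYKY
YYYYY
After op 6 paint(4,0,R):
YYYYY
YYYYY
YYGYY
BYYKY
RYYYY

Answer: YYYYY
YYYYY
YYGYY
BYYKY
RYYYY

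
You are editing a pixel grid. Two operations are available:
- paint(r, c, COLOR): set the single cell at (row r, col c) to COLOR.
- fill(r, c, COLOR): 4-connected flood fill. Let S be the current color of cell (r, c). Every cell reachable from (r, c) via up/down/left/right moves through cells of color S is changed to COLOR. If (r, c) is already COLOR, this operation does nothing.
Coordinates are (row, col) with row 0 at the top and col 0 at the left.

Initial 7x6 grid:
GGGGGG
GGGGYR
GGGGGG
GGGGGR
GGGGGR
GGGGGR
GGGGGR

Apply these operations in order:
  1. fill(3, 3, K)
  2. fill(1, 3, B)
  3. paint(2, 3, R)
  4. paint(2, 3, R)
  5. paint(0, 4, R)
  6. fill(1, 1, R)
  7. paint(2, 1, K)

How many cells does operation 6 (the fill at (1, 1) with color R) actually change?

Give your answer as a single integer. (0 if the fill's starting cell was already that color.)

After op 1 fill(3,3,K) [36 cells changed]:
KKKKKK
KKKKYR
KKKKKK
KKKKKR
KKKKKR
KKKKKR
KKKKKR
After op 2 fill(1,3,B) [36 cells changed]:
BBBBBB
BBBBYR
BBBBBB
BBBBBR
BBBBBR
BBBBBR
BBBBBR
After op 3 paint(2,3,R):
BBBBBB
BBBBYR
BBBRBB
BBBBBR
BBBBBR
BBBBBR
BBBBBR
After op 4 paint(2,3,R):
BBBBBB
BBBBYR
BBBRBB
BBBBBR
BBBBBR
BBBBBR
BBBBBR
After op 5 paint(0,4,R):
BBBBRB
BBBBYR
BBBRBB
BBBBBR
BBBBBR
BBBBBR
BBBBBR
After op 6 fill(1,1,R) [33 cells changed]:
RRRRRB
RRRRYR
RRRRRR
RRRRRR
RRRRRR
RRRRRR
RRRRRR

Answer: 33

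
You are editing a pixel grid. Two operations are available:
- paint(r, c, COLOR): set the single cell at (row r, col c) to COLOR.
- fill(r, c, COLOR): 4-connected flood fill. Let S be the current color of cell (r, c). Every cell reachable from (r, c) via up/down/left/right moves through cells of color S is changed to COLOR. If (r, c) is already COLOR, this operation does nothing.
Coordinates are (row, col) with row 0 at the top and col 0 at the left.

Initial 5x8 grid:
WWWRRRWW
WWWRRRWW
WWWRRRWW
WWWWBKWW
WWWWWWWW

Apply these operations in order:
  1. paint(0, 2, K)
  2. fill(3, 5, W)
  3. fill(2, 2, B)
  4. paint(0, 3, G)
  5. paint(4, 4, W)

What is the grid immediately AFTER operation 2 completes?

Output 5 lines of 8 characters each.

After op 1 paint(0,2,K):
WWKRRRWW
WWWRRRWW
WWWRRRWW
WWWWBKWW
WWWWWWWW
After op 2 fill(3,5,W) [1 cells changed]:
WWKRRRWW
WWWRRRWW
WWWRRRWW
WWWWBWWW
WWWWWWWW

Answer: WWKRRRWW
WWWRRRWW
WWWRRRWW
WWWWBWWW
WWWWWWWW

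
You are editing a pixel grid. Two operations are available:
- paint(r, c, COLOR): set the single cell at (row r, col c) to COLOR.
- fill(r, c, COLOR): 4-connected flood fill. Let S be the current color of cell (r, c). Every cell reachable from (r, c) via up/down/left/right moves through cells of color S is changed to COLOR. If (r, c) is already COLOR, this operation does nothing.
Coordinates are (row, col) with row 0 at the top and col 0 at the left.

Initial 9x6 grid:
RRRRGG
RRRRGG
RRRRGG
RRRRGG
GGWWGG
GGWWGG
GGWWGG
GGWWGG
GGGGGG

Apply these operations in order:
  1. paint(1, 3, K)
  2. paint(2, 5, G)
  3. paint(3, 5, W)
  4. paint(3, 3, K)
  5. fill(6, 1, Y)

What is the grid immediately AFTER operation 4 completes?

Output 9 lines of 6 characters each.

After op 1 paint(1,3,K):
RRRRGG
RRRKGG
RRRRGG
RRRRGG
GGWWGG
GGWWGG
GGWWGG
GGWWGG
GGGGGG
After op 2 paint(2,5,G):
RRRRGG
RRRKGG
RRRRGG
RRRRGG
GGWWGG
GGWWGG
GGWWGG
GGWWGG
GGGGGG
After op 3 paint(3,5,W):
RRRRGG
RRRKGG
RRRRGG
RRRRGW
GGWWGG
GGWWGG
GGWWGG
GGWWGG
GGGGGG
After op 4 paint(3,3,K):
RRRRGG
RRRKGG
RRRRGG
RRRKGW
GGWWGG
GGWWGG
GGWWGG
GGWWGG
GGGGGG

Answer: RRRRGG
RRRKGG
RRRRGG
RRRKGW
GGWWGG
GGWWGG
GGWWGG
GGWWGG
GGGGGG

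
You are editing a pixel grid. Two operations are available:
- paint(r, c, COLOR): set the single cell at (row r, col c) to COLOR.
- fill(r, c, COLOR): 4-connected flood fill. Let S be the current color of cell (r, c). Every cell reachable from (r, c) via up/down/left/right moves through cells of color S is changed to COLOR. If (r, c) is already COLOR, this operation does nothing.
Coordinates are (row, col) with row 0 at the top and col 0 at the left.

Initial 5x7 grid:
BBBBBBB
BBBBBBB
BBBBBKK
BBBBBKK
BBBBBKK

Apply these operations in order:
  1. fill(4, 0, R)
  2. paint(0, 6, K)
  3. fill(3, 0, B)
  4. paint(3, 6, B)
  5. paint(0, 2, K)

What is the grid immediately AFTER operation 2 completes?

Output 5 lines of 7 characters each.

After op 1 fill(4,0,R) [29 cells changed]:
RRRRRRR
RRRRRRR
RRRRRKK
RRRRRKK
RRRRRKK
After op 2 paint(0,6,K):
RRRRRRK
RRRRRRR
RRRRRKK
RRRRRKK
RRRRRKK

Answer: RRRRRRK
RRRRRRR
RRRRRKK
RRRRRKK
RRRRRKK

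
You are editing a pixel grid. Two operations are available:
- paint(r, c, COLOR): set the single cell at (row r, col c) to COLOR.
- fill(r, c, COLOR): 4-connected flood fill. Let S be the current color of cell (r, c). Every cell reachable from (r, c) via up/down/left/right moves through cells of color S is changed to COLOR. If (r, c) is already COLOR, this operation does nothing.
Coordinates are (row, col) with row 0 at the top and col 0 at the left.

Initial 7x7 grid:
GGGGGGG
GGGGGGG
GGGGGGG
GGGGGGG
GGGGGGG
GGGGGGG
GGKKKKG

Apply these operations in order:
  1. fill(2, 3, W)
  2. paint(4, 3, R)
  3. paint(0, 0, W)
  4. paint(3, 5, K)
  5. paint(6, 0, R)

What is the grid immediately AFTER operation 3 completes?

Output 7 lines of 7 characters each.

Answer: WWWWWWW
WWWWWWW
WWWWWWW
WWWWWWW
WWWRWWW
WWWWWWW
WWKKKKW

Derivation:
After op 1 fill(2,3,W) [45 cells changed]:
WWWWWWW
WWWWWWW
WWWWWWW
WWWWWWW
WWWWWWW
WWWWWWW
WWKKKKW
After op 2 paint(4,3,R):
WWWWWWW
WWWWWWW
WWWWWWW
WWWWWWW
WWWRWWW
WWWWWWW
WWKKKKW
After op 3 paint(0,0,W):
WWWWWWW
WWWWWWW
WWWWWWW
WWWWWWW
WWWRWWW
WWWWWWW
WWKKKKW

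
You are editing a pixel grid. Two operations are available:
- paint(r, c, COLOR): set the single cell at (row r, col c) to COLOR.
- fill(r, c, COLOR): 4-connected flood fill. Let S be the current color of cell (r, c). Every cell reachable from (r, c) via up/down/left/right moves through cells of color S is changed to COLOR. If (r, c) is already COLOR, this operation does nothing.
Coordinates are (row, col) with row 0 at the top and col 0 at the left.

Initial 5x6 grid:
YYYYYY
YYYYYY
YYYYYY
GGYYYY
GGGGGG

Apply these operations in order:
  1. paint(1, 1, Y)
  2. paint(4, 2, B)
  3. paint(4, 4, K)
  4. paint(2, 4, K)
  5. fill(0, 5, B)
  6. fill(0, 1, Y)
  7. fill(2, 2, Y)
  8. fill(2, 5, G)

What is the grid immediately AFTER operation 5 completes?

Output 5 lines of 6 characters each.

After op 1 paint(1,1,Y):
YYYYYY
YYYYYY
YYYYYY
GGYYYY
GGGGGG
After op 2 paint(4,2,B):
YYYYYY
YYYYYY
YYYYYY
GGYYYY
GGBGGG
After op 3 paint(4,4,K):
YYYYYY
YYYYYY
YYYYYY
GGYYYY
GGBGKG
After op 4 paint(2,4,K):
YYYYYY
YYYYYY
YYYYKY
GGYYYY
GGBGKG
After op 5 fill(0,5,B) [21 cells changed]:
BBBBBB
BBBBBB
BBBBKB
GGBBBB
GGBGKG

Answer: BBBBBB
BBBBBB
BBBBKB
GGBBBB
GGBGKG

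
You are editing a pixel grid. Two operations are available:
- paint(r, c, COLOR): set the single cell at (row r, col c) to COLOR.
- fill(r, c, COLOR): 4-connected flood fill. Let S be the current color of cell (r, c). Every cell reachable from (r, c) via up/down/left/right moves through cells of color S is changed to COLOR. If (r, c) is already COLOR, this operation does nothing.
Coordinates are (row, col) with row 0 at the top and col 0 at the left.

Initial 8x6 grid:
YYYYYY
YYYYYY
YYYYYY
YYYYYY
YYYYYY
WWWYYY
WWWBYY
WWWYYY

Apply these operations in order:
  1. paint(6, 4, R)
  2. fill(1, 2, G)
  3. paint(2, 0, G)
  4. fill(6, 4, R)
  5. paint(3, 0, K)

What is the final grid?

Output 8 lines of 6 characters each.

Answer: GGGGGG
GGGGGG
GGGGGG
KGGGGG
GGGGGG
WWWGGG
WWWBRG
WWWGGG

Derivation:
After op 1 paint(6,4,R):
YYYYYY
YYYYYY
YYYYYY
YYYYYY
YYYYYY
WWWYYY
WWWBRY
WWWYYY
After op 2 fill(1,2,G) [37 cells changed]:
GGGGGG
GGGGGG
GGGGGG
GGGGGG
GGGGGG
WWWGGG
WWWBRG
WWWGGG
After op 3 paint(2,0,G):
GGGGGG
GGGGGG
GGGGGG
GGGGGG
GGGGGG
WWWGGG
WWWBRG
WWWGGG
After op 4 fill(6,4,R) [0 cells changed]:
GGGGGG
GGGGGG
GGGGGG
GGGGGG
GGGGGG
WWWGGG
WWWBRG
WWWGGG
After op 5 paint(3,0,K):
GGGGGG
GGGGGG
GGGGGG
KGGGGG
GGGGGG
WWWGGG
WWWBRG
WWWGGG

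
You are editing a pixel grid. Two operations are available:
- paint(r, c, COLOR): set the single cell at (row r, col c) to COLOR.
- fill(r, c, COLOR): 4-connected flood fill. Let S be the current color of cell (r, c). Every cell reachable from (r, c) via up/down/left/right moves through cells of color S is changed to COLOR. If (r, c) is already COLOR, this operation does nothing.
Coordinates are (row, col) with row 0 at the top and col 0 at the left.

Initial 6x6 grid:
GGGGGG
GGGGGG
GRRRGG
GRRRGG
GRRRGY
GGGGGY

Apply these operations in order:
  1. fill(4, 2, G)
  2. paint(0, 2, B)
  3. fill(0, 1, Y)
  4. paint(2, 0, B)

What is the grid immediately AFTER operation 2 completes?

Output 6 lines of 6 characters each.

After op 1 fill(4,2,G) [9 cells changed]:
GGGGGG
GGGGGG
GGGGGG
GGGGGG
GGGGGY
GGGGGY
After op 2 paint(0,2,B):
GGBGGG
GGGGGG
GGGGGG
GGGGGG
GGGGGY
GGGGGY

Answer: GGBGGG
GGGGGG
GGGGGG
GGGGGG
GGGGGY
GGGGGY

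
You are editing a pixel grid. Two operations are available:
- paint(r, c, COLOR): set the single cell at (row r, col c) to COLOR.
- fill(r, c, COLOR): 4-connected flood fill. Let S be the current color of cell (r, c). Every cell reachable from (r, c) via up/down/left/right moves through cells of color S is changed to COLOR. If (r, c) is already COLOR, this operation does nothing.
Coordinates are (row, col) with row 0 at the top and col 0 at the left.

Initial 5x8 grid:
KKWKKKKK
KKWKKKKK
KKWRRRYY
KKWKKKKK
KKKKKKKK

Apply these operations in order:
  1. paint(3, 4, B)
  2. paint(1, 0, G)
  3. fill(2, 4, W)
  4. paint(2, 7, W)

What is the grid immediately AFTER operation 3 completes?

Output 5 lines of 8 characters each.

After op 1 paint(3,4,B):
KKWKKKKK
KKWKKKKK
KKWRRRYY
KKWKBKKK
KKKKKKKK
After op 2 paint(1,0,G):
KKWKKKKK
GKWKKKKK
KKWRRRYY
KKWKBKKK
KKKKKKKK
After op 3 fill(2,4,W) [3 cells changed]:
KKWKKKKK
GKWKKKKK
KKWWWWYY
KKWKBKKK
KKKKKKKK

Answer: KKWKKKKK
GKWKKKKK
KKWWWWYY
KKWKBKKK
KKKKKKKK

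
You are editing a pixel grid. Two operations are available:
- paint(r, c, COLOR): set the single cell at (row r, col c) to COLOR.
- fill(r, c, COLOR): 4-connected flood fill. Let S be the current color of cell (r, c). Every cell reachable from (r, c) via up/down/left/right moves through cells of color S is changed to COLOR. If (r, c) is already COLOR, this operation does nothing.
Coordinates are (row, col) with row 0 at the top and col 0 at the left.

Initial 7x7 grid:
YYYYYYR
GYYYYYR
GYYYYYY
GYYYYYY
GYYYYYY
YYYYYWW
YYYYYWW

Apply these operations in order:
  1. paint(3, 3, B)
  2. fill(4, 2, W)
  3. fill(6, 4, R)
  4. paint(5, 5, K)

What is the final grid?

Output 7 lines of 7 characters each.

After op 1 paint(3,3,B):
YYYYYYR
GYYYYYR
GYYYYYY
GYYBYYY
GYYYYYY
YYYYYWW
YYYYYWW
After op 2 fill(4,2,W) [38 cells changed]:
WWWWWWR
GWWWWWR
GWWWWWW
GWWBWWW
GWWWWWW
WWWWWWW
WWWWWWW
After op 3 fill(6,4,R) [42 cells changed]:
RRRRRRR
GRRRRRR
GRRRRRR
GRRBRRR
GRRRRRR
RRRRRRR
RRRRRRR
After op 4 paint(5,5,K):
RRRRRRR
GRRRRRR
GRRRRRR
GRRBRRR
GRRRRRR
RRRRRKR
RRRRRRR

Answer: RRRRRRR
GRRRRRR
GRRRRRR
GRRBRRR
GRRRRRR
RRRRRKR
RRRRRRR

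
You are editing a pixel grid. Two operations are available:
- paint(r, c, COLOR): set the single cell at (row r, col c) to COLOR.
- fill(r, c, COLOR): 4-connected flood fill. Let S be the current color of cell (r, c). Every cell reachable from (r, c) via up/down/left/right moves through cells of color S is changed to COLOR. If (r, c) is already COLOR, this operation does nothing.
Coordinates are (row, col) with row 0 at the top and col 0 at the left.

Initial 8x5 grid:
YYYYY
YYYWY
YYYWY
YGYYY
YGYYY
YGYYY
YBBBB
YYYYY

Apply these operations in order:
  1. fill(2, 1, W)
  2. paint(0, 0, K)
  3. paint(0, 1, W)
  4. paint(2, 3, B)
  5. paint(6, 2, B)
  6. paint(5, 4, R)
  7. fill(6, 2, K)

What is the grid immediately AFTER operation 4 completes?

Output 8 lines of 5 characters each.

After op 1 fill(2,1,W) [31 cells changed]:
WWWWW
WWWWW
WWWWW
WGWWW
WGWWW
WGWWW
WBBBB
WWWWW
After op 2 paint(0,0,K):
KWWWW
WWWWW
WWWWW
WGWWW
WGWWW
WGWWW
WBBBB
WWWWW
After op 3 paint(0,1,W):
KWWWW
WWWWW
WWWWW
WGWWW
WGWWW
WGWWW
WBBBB
WWWWW
After op 4 paint(2,3,B):
KWWWW
WWWWW
WWWBW
WGWWW
WGWWW
WGWWW
WBBBB
WWWWW

Answer: KWWWW
WWWWW
WWWBW
WGWWW
WGWWW
WGWWW
WBBBB
WWWWW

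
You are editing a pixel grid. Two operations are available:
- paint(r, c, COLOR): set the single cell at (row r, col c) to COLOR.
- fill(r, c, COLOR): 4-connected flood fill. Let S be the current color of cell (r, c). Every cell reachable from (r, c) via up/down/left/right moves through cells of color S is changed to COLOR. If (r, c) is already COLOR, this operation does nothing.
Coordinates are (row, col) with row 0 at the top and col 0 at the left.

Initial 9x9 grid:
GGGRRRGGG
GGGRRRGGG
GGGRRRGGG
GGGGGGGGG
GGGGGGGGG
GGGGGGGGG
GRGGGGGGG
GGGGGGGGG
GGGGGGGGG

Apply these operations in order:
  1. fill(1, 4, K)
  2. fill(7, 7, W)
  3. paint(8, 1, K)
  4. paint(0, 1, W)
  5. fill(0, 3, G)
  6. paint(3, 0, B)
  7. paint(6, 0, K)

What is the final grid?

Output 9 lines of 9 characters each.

Answer: WWWGGGWWW
WWWGGGWWW
WWWGGGWWW
BWWWWWWWW
WWWWWWWWW
WWWWWWWWW
KRWWWWWWW
WWWWWWWWW
WKWWWWWWW

Derivation:
After op 1 fill(1,4,K) [9 cells changed]:
GGGKKKGGG
GGGKKKGGG
GGGKKKGGG
GGGGGGGGG
GGGGGGGGG
GGGGGGGGG
GRGGGGGGG
GGGGGGGGG
GGGGGGGGG
After op 2 fill(7,7,W) [71 cells changed]:
WWWKKKWWW
WWWKKKWWW
WWWKKKWWW
WWWWWWWWW
WWWWWWWWW
WWWWWWWWW
WRWWWWWWW
WWWWWWWWW
WWWWWWWWW
After op 3 paint(8,1,K):
WWWKKKWWW
WWWKKKWWW
WWWKKKWWW
WWWWWWWWW
WWWWWWWWW
WWWWWWWWW
WRWWWWWWW
WWWWWWWWW
WKWWWWWWW
After op 4 paint(0,1,W):
WWWKKKWWW
WWWKKKWWW
WWWKKKWWW
WWWWWWWWW
WWWWWWWWW
WWWWWWWWW
WRWWWWWWW
WWWWWWWWW
WKWWWWWWW
After op 5 fill(0,3,G) [9 cells changed]:
WWWGGGWWW
WWWGGGWWW
WWWGGGWWW
WWWWWWWWW
WWWWWWWWW
WWWWWWWWW
WRWWWWWWW
WWWWWWWWW
WKWWWWWWW
After op 6 paint(3,0,B):
WWWGGGWWW
WWWGGGWWW
WWWGGGWWW
BWWWWWWWW
WWWWWWWWW
WWWWWWWWW
WRWWWWWWW
WWWWWWWWW
WKWWWWWWW
After op 7 paint(6,0,K):
WWWGGGWWW
WWWGGGWWW
WWWGGGWWW
BWWWWWWWW
WWWWWWWWW
WWWWWWWWW
KRWWWWWWW
WWWWWWWWW
WKWWWWWWW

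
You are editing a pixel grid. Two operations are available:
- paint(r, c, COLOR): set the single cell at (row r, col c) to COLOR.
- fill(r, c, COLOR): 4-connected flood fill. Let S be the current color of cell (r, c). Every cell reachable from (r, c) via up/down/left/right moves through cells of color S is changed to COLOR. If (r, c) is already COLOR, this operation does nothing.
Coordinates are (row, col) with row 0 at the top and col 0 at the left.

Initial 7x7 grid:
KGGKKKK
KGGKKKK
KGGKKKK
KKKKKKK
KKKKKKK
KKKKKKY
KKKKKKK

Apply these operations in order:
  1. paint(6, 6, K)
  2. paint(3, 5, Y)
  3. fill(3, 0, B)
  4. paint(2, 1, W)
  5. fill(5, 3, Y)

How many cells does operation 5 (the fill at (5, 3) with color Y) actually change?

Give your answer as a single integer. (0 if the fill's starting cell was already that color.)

After op 1 paint(6,6,K):
KGGKKKK
KGGKKKK
KGGKKKK
KKKKKKK
KKKKKKK
KKKKKKY
KKKKKKK
After op 2 paint(3,5,Y):
KGGKKKK
KGGKKKK
KGGKKKK
KKKKKYK
KKKKKKK
KKKKKKY
KKKKKKK
After op 3 fill(3,0,B) [41 cells changed]:
BGGBBBB
BGGBBBB
BGGBBBB
BBBBBYB
BBBBBBB
BBBBBBY
BBBBBBB
After op 4 paint(2,1,W):
BGGBBBB
BGGBBBB
BWGBBBB
BBBBBYB
BBBBBBB
BBBBBBY
BBBBBBB
After op 5 fill(5,3,Y) [41 cells changed]:
YGGYYYY
YGGYYYY
YWGYYYY
YYYYYYY
YYYYYYY
YYYYYYY
YYYYYYY

Answer: 41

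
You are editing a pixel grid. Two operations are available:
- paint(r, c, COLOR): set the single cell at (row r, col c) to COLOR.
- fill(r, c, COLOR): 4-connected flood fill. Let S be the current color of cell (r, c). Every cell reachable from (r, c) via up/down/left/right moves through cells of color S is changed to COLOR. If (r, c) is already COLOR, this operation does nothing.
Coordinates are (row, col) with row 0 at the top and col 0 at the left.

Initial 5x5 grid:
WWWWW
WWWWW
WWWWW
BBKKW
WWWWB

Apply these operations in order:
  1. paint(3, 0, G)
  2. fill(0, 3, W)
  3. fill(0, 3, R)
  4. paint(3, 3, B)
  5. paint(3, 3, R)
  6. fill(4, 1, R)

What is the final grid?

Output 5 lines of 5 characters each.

Answer: RRRRR
RRRRR
RRRRR
GBKRR
RRRRB

Derivation:
After op 1 paint(3,0,G):
WWWWW
WWWWW
WWWWW
GBKKW
WWWWB
After op 2 fill(0,3,W) [0 cells changed]:
WWWWW
WWWWW
WWWWW
GBKKW
WWWWB
After op 3 fill(0,3,R) [16 cells changed]:
RRRRR
RRRRR
RRRRR
GBKKR
WWWWB
After op 4 paint(3,3,B):
RRRRR
RRRRR
RRRRR
GBKBR
WWWWB
After op 5 paint(3,3,R):
RRRRR
RRRRR
RRRRR
GBKRR
WWWWB
After op 6 fill(4,1,R) [4 cells changed]:
RRRRR
RRRRR
RRRRR
GBKRR
RRRRB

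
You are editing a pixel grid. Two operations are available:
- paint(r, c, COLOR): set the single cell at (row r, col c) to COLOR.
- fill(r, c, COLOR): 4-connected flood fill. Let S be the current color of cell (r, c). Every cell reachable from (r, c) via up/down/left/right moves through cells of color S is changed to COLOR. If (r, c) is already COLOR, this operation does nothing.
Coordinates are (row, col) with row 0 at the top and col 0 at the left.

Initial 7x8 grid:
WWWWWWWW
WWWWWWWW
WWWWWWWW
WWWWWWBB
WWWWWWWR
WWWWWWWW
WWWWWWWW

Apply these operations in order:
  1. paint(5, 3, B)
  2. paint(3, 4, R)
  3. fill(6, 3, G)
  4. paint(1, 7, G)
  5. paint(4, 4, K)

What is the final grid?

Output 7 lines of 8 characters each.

Answer: GGGGGGGG
GGGGGGGG
GGGGGGGG
GGGGRGBB
GGGGKGGR
GGGBGGGG
GGGGGGGG

Derivation:
After op 1 paint(5,3,B):
WWWWWWWW
WWWWWWWW
WWWWWWWW
WWWWWWBB
WWWWWWWR
WWWBWWWW
WWWWWWWW
After op 2 paint(3,4,R):
WWWWWWWW
WWWWWWWW
WWWWWWWW
WWWWRWBB
WWWWWWWR
WWWBWWWW
WWWWWWWW
After op 3 fill(6,3,G) [51 cells changed]:
GGGGGGGG
GGGGGGGG
GGGGGGGG
GGGGRGBB
GGGGGGGR
GGGBGGGG
GGGGGGGG
After op 4 paint(1,7,G):
GGGGGGGG
GGGGGGGG
GGGGGGGG
GGGGRGBB
GGGGGGGR
GGGBGGGG
GGGGGGGG
After op 5 paint(4,4,K):
GGGGGGGG
GGGGGGGG
GGGGGGGG
GGGGRGBB
GGGGKGGR
GGGBGGGG
GGGGGGGG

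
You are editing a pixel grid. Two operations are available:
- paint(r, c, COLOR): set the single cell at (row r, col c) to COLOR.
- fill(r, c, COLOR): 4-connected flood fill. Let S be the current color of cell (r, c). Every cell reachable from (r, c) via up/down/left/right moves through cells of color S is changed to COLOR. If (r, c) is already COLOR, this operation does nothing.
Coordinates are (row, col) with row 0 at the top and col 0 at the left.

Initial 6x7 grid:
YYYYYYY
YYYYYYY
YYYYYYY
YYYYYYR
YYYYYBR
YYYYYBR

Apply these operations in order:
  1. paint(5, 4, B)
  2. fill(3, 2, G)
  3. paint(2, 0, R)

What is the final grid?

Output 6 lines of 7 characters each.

After op 1 paint(5,4,B):
YYYYYYY
YYYYYYY
YYYYYYY
YYYYYYR
YYYYYBR
YYYYBBR
After op 2 fill(3,2,G) [36 cells changed]:
GGGGGGG
GGGGGGG
GGGGGGG
GGGGGGR
GGGGGBR
GGGGBBR
After op 3 paint(2,0,R):
GGGGGGG
GGGGGGG
RGGGGGG
GGGGGGR
GGGGGBR
GGGGBBR

Answer: GGGGGGG
GGGGGGG
RGGGGGG
GGGGGGR
GGGGGBR
GGGGBBR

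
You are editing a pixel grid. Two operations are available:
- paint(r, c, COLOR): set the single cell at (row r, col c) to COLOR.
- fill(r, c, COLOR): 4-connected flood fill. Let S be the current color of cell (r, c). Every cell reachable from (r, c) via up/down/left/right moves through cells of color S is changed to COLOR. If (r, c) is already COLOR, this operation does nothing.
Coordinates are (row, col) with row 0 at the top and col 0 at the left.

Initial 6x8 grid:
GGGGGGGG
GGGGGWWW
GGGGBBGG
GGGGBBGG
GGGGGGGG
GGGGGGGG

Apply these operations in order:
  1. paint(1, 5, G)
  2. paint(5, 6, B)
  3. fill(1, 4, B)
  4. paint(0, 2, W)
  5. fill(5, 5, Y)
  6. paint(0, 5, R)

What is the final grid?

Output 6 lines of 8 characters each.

After op 1 paint(1,5,G):
GGGGGGGG
GGGGGGWW
GGGGBBGG
GGGGBBGG
GGGGGGGG
GGGGGGGG
After op 2 paint(5,6,B):
GGGGGGGG
GGGGGGWW
GGGGBBGG
GGGGBBGG
GGGGGGGG
GGGGGGBG
After op 3 fill(1,4,B) [41 cells changed]:
BBBBBBBB
BBBBBBWW
BBBBBBBB
BBBBBBBB
BBBBBBBB
BBBBBBBB
After op 4 paint(0,2,W):
BBWBBBBB
BBBBBBWW
BBBBBBBB
BBBBBBBB
BBBBBBBB
BBBBBBBB
After op 5 fill(5,5,Y) [45 cells changed]:
YYWYYYYY
YYYYYYWW
YYYYYYYY
YYYYYYYY
YYYYYYYY
YYYYYYYY
After op 6 paint(0,5,R):
YYWYYRYY
YYYYYYWW
YYYYYYYY
YYYYYYYY
YYYYYYYY
YYYYYYYY

Answer: YYWYYRYY
YYYYYYWW
YYYYYYYY
YYYYYYYY
YYYYYYYY
YYYYYYYY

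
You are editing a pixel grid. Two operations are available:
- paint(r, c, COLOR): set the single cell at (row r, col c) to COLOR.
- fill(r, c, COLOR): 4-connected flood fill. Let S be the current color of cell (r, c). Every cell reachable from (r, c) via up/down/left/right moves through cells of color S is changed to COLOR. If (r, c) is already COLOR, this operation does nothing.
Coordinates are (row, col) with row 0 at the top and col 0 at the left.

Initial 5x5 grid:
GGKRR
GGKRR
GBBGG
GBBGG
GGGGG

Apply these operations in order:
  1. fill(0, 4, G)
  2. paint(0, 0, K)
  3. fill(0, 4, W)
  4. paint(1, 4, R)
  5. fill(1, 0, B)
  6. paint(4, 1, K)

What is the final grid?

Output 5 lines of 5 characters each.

Answer: KBKBB
BBKBR
BBBBB
BBBBB
BKBBB

Derivation:
After op 1 fill(0,4,G) [4 cells changed]:
GGKGG
GGKGG
GBBGG
GBBGG
GGGGG
After op 2 paint(0,0,K):
KGKGG
GGKGG
GBBGG
GBBGG
GGGGG
After op 3 fill(0,4,W) [18 cells changed]:
KWKWW
WWKWW
WBBWW
WBBWW
WWWWW
After op 4 paint(1,4,R):
KWKWW
WWKWR
WBBWW
WBBWW
WWWWW
After op 5 fill(1,0,B) [17 cells changed]:
KBKBB
BBKBR
BBBBB
BBBBB
BBBBB
After op 6 paint(4,1,K):
KBKBB
BBKBR
BBBBB
BBBBB
BKBBB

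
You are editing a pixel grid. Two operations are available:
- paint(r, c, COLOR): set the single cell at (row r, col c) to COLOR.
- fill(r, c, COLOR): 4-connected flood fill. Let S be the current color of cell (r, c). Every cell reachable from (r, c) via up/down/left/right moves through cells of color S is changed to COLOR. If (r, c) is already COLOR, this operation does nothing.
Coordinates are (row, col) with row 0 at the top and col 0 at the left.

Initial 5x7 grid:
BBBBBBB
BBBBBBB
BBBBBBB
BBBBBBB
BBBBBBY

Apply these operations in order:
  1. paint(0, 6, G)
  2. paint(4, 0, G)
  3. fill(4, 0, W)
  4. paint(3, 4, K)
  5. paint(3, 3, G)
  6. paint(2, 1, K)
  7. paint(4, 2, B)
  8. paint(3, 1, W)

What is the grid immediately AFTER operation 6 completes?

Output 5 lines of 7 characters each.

After op 1 paint(0,6,G):
BBBBBBG
BBBBBBB
BBBBBBB
BBBBBBB
BBBBBBY
After op 2 paint(4,0,G):
BBBBBBG
BBBBBBB
BBBBBBB
BBBBBBB
GBBBBBY
After op 3 fill(4,0,W) [1 cells changed]:
BBBBBBG
BBBBBBB
BBBBBBB
BBBBBBB
WBBBBBY
After op 4 paint(3,4,K):
BBBBBBG
BBBBBBB
BBBBBBB
BBBBKBB
WBBBBBY
After op 5 paint(3,3,G):
BBBBBBG
BBBBBBB
BBBBBBB
BBBGKBB
WBBBBBY
After op 6 paint(2,1,K):
BBBBBBG
BBBBBBB
BKBBBBB
BBBGKBB
WBBBBBY

Answer: BBBBBBG
BBBBBBB
BKBBBBB
BBBGKBB
WBBBBBY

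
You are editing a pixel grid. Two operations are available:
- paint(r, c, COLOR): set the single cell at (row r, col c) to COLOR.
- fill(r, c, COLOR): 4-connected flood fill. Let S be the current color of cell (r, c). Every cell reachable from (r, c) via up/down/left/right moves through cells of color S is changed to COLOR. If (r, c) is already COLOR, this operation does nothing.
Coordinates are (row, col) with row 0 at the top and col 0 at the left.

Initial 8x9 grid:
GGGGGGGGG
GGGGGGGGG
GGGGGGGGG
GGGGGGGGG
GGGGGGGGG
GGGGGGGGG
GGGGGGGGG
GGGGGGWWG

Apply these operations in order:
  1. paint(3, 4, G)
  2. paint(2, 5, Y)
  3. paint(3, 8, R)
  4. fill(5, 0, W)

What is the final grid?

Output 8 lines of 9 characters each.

Answer: WWWWWWWWW
WWWWWWWWW
WWWWWYWWW
WWWWWWWWR
WWWWWWWWW
WWWWWWWWW
WWWWWWWWW
WWWWWWWWW

Derivation:
After op 1 paint(3,4,G):
GGGGGGGGG
GGGGGGGGG
GGGGGGGGG
GGGGGGGGG
GGGGGGGGG
GGGGGGGGG
GGGGGGGGG
GGGGGGWWG
After op 2 paint(2,5,Y):
GGGGGGGGG
GGGGGGGGG
GGGGGYGGG
GGGGGGGGG
GGGGGGGGG
GGGGGGGGG
GGGGGGGGG
GGGGGGWWG
After op 3 paint(3,8,R):
GGGGGGGGG
GGGGGGGGG
GGGGGYGGG
GGGGGGGGR
GGGGGGGGG
GGGGGGGGG
GGGGGGGGG
GGGGGGWWG
After op 4 fill(5,0,W) [68 cells changed]:
WWWWWWWWW
WWWWWWWWW
WWWWWYWWW
WWWWWWWWR
WWWWWWWWW
WWWWWWWWW
WWWWWWWWW
WWWWWWWWW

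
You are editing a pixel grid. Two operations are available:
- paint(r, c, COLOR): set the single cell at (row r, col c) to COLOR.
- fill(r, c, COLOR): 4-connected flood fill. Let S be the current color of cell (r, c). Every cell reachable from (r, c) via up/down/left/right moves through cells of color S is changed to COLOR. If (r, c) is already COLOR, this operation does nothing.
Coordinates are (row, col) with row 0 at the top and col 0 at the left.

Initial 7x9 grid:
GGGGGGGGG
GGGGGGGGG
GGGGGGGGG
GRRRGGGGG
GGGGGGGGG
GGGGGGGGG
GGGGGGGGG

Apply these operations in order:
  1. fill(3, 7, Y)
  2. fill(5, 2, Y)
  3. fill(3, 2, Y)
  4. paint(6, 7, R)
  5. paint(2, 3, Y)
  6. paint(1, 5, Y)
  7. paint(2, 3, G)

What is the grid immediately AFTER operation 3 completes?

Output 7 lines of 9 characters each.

After op 1 fill(3,7,Y) [60 cells changed]:
YYYYYYYYY
YYYYYYYYY
YYYYYYYYY
YRRRYYYYY
YYYYYYYYY
YYYYYYYYY
YYYYYYYYY
After op 2 fill(5,2,Y) [0 cells changed]:
YYYYYYYYY
YYYYYYYYY
YYYYYYYYY
YRRRYYYYY
YYYYYYYYY
YYYYYYYYY
YYYYYYYYY
After op 3 fill(3,2,Y) [3 cells changed]:
YYYYYYYYY
YYYYYYYYY
YYYYYYYYY
YYYYYYYYY
YYYYYYYYY
YYYYYYYYY
YYYYYYYYY

Answer: YYYYYYYYY
YYYYYYYYY
YYYYYYYYY
YYYYYYYYY
YYYYYYYYY
YYYYYYYYY
YYYYYYYYY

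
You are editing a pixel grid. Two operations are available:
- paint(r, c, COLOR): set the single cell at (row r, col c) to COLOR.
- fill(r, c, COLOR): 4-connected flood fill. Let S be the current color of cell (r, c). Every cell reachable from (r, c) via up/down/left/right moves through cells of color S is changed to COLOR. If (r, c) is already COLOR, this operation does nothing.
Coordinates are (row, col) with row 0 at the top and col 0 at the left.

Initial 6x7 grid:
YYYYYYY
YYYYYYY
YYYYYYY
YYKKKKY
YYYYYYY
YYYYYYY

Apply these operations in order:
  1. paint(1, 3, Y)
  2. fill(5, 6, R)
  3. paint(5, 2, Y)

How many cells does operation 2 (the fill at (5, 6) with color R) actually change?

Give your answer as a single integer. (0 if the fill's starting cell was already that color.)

After op 1 paint(1,3,Y):
YYYYYYY
YYYYYYY
YYYYYYY
YYKKKKY
YYYYYYY
YYYYYYY
After op 2 fill(5,6,R) [38 cells changed]:
RRRRRRR
RRRRRRR
RRRRRRR
RRKKKKR
RRRRRRR
RRRRRRR

Answer: 38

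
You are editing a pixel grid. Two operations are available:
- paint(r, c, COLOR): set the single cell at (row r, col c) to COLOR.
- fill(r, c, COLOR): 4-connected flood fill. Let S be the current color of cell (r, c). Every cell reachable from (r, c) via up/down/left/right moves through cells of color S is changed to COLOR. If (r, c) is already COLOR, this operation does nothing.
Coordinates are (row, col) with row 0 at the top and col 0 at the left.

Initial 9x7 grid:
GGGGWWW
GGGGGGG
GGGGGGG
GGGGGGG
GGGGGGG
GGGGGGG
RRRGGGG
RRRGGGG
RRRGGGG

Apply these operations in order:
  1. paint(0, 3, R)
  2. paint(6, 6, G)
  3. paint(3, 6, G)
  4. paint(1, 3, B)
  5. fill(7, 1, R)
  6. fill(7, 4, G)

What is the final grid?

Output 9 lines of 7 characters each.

After op 1 paint(0,3,R):
GGGRWWW
GGGGGGG
GGGGGGG
GGGGGGG
GGGGGGG
GGGGGGG
RRRGGGG
RRRGGGG
RRRGGGG
After op 2 paint(6,6,G):
GGGRWWW
GGGGGGG
GGGGGGG
GGGGGGG
GGGGGGG
GGGGGGG
RRRGGGG
RRRGGGG
RRRGGGG
After op 3 paint(3,6,G):
GGGRWWW
GGGGGGG
GGGGGGG
GGGGGGG
GGGGGGG
GGGGGGG
RRRGGGG
RRRGGGG
RRRGGGG
After op 4 paint(1,3,B):
GGGRWWW
GGGBGGG
GGGGGGG
GGGGGGG
GGGGGGG
GGGGGGG
RRRGGGG
RRRGGGG
RRRGGGG
After op 5 fill(7,1,R) [0 cells changed]:
GGGRWWW
GGGBGGG
GGGGGGG
GGGGGGG
GGGGGGG
GGGGGGG
RRRGGGG
RRRGGGG
RRRGGGG
After op 6 fill(7,4,G) [0 cells changed]:
GGGRWWW
GGGBGGG
GGGGGGG
GGGGGGG
GGGGGGG
GGGGGGG
RRRGGGG
RRRGGGG
RRRGGGG

Answer: GGGRWWW
GGGBGGG
GGGGGGG
GGGGGGG
GGGGGGG
GGGGGGG
RRRGGGG
RRRGGGG
RRRGGGG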